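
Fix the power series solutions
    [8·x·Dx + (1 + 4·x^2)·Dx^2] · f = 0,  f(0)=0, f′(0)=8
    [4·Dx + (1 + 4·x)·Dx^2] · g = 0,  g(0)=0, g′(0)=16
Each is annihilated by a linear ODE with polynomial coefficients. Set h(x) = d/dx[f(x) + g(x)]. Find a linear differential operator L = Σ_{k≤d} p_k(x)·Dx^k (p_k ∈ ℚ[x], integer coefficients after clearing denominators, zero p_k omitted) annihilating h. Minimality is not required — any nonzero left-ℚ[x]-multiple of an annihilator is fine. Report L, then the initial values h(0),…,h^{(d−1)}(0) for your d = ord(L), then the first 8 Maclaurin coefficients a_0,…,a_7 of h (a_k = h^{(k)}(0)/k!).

L = (-8 - 96·x + 96·x^2 + 128·x^3) + (-10 - 16·x - 72·x^2 + 192·x^3 + 256·x^4)·Dx + (-1 - 2·x + 8·x^2 + 8·x^3 + 48·x^4 + 64·x^5)·Dx^2  (order 2).
h: a_k = 24, -64, 224, -1024, 4224, -16384, 65024, -262144, …
ICs: h(0) = 24, h′(0) = -64.

f: a_k = 0, 8, 0, -32/3, 0, 128/5, 0, -512/7, …
g: a_k = 0, 16, -32, 256/3, -256, 4096/5, -8192/3, 65536/7, …
Weyl lclm of L_f,L_g ⇒ L₀ (ord ≤ 4).
h₀' ⇒ L via d/dx closure of L₀.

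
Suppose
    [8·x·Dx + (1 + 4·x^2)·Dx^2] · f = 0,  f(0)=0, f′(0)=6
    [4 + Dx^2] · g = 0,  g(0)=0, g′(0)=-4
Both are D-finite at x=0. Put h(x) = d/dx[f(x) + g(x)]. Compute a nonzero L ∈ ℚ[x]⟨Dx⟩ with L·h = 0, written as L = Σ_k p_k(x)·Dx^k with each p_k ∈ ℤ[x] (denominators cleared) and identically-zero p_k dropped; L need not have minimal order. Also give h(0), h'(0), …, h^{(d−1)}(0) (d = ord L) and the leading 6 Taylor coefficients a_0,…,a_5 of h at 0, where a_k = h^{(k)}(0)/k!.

L = (-352·x + 1792·x^3 + 512·x^5) + (-4 + 112·x^2 + 576·x^4 + 256·x^6)·Dx + (-88·x + 448·x^3 + 128·x^5)·Dx^2 + (-1 + 28·x^2 + 144·x^4 + 64·x^6)·Dx^3  (order 3).
h: a_k = 2, 0, -16, 0, 280/3, 0, …
ICs: h(0) = 2, h′(0) = 0, h′′(0) = -32.

f: a_k = 0, 6, 0, -8, 0, 96/5, …
g: a_k = 0, -4, 0, 8/3, 0, -8/15, …
f+g: L₀ = lclm(L_f,L_g), ord ≤ 2+2.
Derive L from L₀ (diff closure).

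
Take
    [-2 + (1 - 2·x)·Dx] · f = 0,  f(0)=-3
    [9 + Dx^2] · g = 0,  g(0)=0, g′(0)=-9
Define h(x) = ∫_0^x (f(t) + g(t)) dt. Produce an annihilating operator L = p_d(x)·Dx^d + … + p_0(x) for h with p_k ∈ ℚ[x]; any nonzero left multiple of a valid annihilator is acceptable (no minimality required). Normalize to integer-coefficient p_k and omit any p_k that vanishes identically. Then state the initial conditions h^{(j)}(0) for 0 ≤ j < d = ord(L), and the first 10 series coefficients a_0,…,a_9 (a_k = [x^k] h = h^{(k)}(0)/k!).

L = (594 - 648·x + 648·x^2)·Dx + (-153 + 630·x - 972·x^2 + 648·x^3)·Dx^2 + (66 - 72·x + 72·x^2)·Dx^3 + (-17 + 70·x - 108·x^2 + 72·x^3)·Dx^4  (order 4).
h: a_k = 0, -3, -15/2, -4, -21/8, -48/5, -1361/80, -192/7, -214311/4480, -256/3, …
ICs: h(0) = 0, h′(0) = -3, h′′(0) = -15, h′′′(0) = -24.

f: a_k = -3, -6, -12, -24, -48, -96, -192, -384, -768, -1536, …
g: a_k = 0, -9, 0, 27/2, 0, -243/40, 0, 729/560, 0, -729/4480, …
L₀ := lclm(L_f,L_g); ord L₀ ≤ 1+2.
h=∫₀ˣh₀: take L = L₀·Dx.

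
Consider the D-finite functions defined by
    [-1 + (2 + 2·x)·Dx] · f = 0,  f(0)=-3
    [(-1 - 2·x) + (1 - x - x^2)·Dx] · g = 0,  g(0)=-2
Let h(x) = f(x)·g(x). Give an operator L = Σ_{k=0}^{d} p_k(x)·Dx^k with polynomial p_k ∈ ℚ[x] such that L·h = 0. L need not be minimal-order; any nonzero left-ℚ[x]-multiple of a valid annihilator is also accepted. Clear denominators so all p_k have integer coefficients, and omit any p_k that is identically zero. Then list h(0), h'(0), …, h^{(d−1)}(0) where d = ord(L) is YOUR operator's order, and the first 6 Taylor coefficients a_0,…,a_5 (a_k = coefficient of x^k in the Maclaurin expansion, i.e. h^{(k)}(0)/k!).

f: a_k = -3, -3/2, 3/8, -3/16, 15/128, -21/256, …
g: a_k = -2, -2, -4, -6, -10, -16, …
L₀ := L_f ⊗_s L_g (sym. prod.), ord ≤ 1.
L = (3 + 5·x + 3·x^2) + (-2 + 4·x^2 + 2·x^3)·Dx  (order 1).
h: a_k = 6, 9, 57/4, 189/8, 2409/64, 7863/128, …
ICs: h(0) = 6.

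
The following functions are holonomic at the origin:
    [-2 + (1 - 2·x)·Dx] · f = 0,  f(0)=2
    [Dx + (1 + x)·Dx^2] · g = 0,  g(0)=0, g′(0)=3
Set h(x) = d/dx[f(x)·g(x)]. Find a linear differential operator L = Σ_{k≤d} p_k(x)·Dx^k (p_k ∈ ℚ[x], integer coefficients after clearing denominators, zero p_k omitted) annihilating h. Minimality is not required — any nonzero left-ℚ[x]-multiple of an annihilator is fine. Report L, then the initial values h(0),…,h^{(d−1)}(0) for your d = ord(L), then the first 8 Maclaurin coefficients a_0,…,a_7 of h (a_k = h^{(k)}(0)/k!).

f: a_k = 2, 4, 8, 16, 32, 64, 128, 256, …
g: a_k = 0, 3, -3/2, 1, -3/4, 3/5, -1/2, 3/7, …
Product ⇒ symmetric product L₀, ord ≤ 2.
h₀' ⇒ L via d/dx closure of L₀.
L = 8 + (4 + 10·x)·Dx + (-1 + x + 2·x^2)·Dx^2  (order 2).
h: a_k = 6, 18, 60, 154, 391, 4662/5, 10908/5, 174318/35, …
ICs: h(0) = 6, h′(0) = 18.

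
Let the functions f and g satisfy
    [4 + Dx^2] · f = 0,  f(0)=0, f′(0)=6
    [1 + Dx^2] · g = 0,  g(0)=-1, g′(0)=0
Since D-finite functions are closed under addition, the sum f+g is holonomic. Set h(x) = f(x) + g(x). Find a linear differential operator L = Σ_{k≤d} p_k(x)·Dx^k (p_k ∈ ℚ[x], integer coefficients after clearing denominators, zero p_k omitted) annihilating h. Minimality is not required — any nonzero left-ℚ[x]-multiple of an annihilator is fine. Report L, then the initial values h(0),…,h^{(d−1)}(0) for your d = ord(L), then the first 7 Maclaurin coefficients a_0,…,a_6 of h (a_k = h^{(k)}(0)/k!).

f: a_k = 0, 6, 0, -4, 0, 4/5, 0, …
g: a_k = -1, 0, 1/2, 0, -1/24, 0, 1/720, …
Sum ⇒ L₀ = lclm(L_f,L_g) in ℚ(x)⟨Dx⟩.
L = 4 + 5·Dx^2 + Dx^4  (order 4).
h: a_k = -1, 6, 1/2, -4, -1/24, 4/5, 1/720, …
ICs: h(0) = -1, h′(0) = 6, h′′(0) = 1, h′′′(0) = -24.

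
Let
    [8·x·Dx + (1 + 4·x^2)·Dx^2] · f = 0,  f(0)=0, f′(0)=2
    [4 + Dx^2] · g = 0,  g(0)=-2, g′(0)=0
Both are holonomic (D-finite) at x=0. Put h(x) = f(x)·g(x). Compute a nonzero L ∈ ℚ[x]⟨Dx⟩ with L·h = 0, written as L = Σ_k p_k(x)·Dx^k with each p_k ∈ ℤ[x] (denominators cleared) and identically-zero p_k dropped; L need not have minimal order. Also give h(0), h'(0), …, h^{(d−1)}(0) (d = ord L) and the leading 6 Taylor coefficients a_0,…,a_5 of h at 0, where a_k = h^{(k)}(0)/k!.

L = (80 + 832·x^2 + 1408·x^4 + 2048·x^6 + 2048·x^8) + (96·x + 640·x^3 + 1536·x^5 + 2048·x^7)·Dx + (24 + 256·x^2 + 576·x^4 + 1024·x^6 + 1024·x^8)·Dx^2 + (24·x + 160·x^3 + 384·x^5 + 512·x^7)·Dx^3 + (1 + 12·x^2 + 56·x^4 + 128·x^6 + 128·x^8)·Dx^4  (order 4).
h: a_k = 0, -4, 0, 40/3, 0, -392/15, …
ICs: h(0) = 0, h′(0) = -4, h′′(0) = 0, h′′′(0) = 80.

f: a_k = 0, 2, 0, -8/3, 0, 32/5, …
g: a_k = -2, 0, 4, 0, -4/3, 0, …
L₀ := L_f ⊗_s L_g (sym. prod.), ord ≤ 4.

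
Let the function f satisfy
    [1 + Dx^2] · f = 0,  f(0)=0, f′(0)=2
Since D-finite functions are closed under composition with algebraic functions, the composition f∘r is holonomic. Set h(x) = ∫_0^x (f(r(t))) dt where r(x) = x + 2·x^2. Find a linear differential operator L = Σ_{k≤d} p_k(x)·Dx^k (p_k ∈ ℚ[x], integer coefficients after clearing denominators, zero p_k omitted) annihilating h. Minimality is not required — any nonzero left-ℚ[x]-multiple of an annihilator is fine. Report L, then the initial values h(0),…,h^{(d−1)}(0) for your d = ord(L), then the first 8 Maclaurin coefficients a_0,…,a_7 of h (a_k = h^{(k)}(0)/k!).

f: a_k = 0, 2, 0, -1/3, 0, 1/60, 0, -1/2520, …
h₀=f(r): pull back L_f along r ⇒ L₀.
h=∫h₀ ⇒ L = L₀·Dx.
L = (1 + 12·x + 48·x^2 + 64·x^3)·Dx - 4·Dx^2 + (1 + 4·x)·Dx^3  (order 3).
h: a_k = 0, 0, 1, 4/3, -1/12, -2/5, -239/360, -5/14, …
ICs: h(0) = 0, h′(0) = 0, h′′(0) = 2.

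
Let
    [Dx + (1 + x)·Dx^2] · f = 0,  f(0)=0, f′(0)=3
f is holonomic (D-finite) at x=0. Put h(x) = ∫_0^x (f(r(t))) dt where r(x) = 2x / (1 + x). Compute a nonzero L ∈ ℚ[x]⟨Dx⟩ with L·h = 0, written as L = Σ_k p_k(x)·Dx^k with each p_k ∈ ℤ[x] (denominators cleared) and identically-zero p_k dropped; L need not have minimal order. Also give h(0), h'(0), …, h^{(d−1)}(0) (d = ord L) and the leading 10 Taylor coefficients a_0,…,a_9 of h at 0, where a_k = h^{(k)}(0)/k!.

f: a_k = 0, 3, -3/2, 1, -3/4, 3/5, -1/2, 3/7, -3/8, 1/3, …
f∘r: x↦r, Dx↦Dx/r' in L_f ⇒ L₀.
h=∫h₀ ⇒ L = L₀·Dx.
L = (4 + 6·x)·Dx^2 + (1 + 4·x + 3·x^2)·Dx^3  (order 3).
h: a_k = 0, 0, 3, -4, 13/2, -12, 121/5, -52, 3279/28, -820/3, …
ICs: h(0) = 0, h′(0) = 0, h′′(0) = 6.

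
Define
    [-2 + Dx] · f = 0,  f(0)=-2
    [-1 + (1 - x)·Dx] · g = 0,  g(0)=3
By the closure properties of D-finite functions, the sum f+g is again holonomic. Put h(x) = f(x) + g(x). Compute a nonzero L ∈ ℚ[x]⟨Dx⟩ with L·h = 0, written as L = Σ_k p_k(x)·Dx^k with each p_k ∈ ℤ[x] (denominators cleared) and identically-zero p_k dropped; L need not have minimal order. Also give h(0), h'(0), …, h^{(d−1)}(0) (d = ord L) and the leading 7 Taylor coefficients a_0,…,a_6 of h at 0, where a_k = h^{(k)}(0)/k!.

f: a_k = -2, -4, -4, -8/3, -4/3, -8/15, -8/45, …
g: a_k = 3, 3, 3, 3, 3, 3, 3, …
f+g: L₀ = lclm(L_f,L_g), ord ≤ 1+1.
L = 4·x + (2 - 8·x + 4·x^2)·Dx + (-1 + 3·x - 2·x^2)·Dx^2  (order 2).
h: a_k = 1, -1, -1, 1/3, 5/3, 37/15, 127/45, …
ICs: h(0) = 1, h′(0) = -1.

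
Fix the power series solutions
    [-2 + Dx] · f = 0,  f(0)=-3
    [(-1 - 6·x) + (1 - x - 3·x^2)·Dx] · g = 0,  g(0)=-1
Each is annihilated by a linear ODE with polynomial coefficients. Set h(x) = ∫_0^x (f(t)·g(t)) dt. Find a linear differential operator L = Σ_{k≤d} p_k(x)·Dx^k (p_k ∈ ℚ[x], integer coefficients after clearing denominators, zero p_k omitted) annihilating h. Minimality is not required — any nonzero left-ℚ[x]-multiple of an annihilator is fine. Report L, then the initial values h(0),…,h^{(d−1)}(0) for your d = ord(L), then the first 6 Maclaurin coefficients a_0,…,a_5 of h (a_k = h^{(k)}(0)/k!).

L = (3 + 4·x - 6·x^2)·Dx + (-1 + x + 3·x^2)·Dx^2  (order 2).
h: a_k = 0, 3, 9/2, 8, 55/4, 129/5, …
ICs: h(0) = 0, h′(0) = 3.

f: a_k = -3, -6, -6, -4, -2, -4/5, …
g: a_k = -1, -1, -4, -7, -19, -40, …
f·g: L₀ = L_f ⊗_s L_g, ord ≤ 1·1.
h=∫h₀ ⇒ L = L₀·Dx.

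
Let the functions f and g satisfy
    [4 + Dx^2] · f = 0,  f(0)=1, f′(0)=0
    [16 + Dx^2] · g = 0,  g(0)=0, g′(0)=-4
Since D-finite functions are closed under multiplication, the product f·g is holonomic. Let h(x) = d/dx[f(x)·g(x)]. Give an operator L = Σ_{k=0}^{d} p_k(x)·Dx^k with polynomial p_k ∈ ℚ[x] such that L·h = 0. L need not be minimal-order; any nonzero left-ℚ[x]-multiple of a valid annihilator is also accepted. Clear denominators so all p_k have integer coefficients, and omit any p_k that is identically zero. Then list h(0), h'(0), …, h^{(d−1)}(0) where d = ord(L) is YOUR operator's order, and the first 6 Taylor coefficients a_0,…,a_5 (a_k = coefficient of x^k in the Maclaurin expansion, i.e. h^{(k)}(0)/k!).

L = 144 + 40·Dx^2 + Dx^4  (order 4).
h: a_k = -4, 0, 56, 0, -488/3, 0, …
ICs: h(0) = -4, h′(0) = 0, h′′(0) = 112, h′′′(0) = 0.

f: a_k = 1, 0, -2, 0, 2/3, 0, …
g: a_k = 0, -4, 0, 32/3, 0, -128/15, …
Sym-product of L_f,L_g gives L₀ (≤ ord 4).
Differentiate: ansatz ord ≤ ord L₀ ⇒ L.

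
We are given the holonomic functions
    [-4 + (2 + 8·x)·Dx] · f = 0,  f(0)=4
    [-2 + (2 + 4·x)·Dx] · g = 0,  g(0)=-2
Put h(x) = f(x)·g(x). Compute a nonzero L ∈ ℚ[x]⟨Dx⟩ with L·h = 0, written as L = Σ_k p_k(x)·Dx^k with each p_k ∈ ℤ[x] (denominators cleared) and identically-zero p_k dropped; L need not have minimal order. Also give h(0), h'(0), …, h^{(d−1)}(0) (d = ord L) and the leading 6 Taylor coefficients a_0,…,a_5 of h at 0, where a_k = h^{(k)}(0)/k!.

L = (-3 - 8·x) + (1 + 6·x + 8·x^2)·Dx  (order 1).
h: a_k = -8, -24, 4, -12, 37, -117, …
ICs: h(0) = -8.

f: a_k = 4, 8, -8, 16, -40, 112, …
g: a_k = -2, -2, 1, -1, 5/4, -7/4, …
Sym-product of L_f,L_g gives L₀ (≤ ord 1).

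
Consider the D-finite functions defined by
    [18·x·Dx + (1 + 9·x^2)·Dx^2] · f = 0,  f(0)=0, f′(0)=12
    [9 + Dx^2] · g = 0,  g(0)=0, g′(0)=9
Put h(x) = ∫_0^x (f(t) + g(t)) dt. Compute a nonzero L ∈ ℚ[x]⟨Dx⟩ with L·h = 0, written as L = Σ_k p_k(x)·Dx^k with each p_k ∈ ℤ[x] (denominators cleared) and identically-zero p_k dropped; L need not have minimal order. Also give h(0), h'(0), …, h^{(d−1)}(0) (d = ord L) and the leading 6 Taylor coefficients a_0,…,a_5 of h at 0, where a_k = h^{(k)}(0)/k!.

f: a_k = 0, 12, 0, -36, 0, 972/5, …
g: a_k = 0, 9, 0, -27/2, 0, 243/40, …
Weyl lclm of L_f,L_g ⇒ L₀ (ord ≤ 4).
h=∫₀ˣh₀: take L = L₀·Dx.
L = (-1782·x + 20412·x^3 + 13122·x^5)·Dx^2 + (-9 + 567·x^2 + 6561·x^4 + 6561·x^6)·Dx^3 + (-198·x + 2268·x^3 + 1458·x^5)·Dx^4 + (-1 + 63·x^2 + 729·x^4 + 729·x^6)·Dx^5  (order 5).
h: a_k = 0, 0, 21/2, 0, -99/8, 0, …
ICs: h(0) = 0, h′(0) = 0, h′′(0) = 21, h′′′(0) = 0, h′′′′(0) = -297.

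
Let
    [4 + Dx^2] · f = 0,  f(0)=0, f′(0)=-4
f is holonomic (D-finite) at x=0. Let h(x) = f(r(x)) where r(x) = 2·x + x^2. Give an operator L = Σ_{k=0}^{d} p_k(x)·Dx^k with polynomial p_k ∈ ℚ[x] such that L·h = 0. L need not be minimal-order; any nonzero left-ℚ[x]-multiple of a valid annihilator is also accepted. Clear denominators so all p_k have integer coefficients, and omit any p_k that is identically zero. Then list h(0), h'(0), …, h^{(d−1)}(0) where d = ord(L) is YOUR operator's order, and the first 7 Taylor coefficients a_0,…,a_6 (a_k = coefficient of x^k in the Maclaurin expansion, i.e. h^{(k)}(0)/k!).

f: a_k = 0, -4, 0, 8/3, 0, -8/15, 0, …
Change of var in L_f (x↦r) gives L₀.
L = (16 + 48·x + 48·x^2 + 16·x^3) - Dx + (1 + x)·Dx^2  (order 2).
h: a_k = 0, -8, -4, 64/3, 32, -16/15, -40, …
ICs: h(0) = 0, h′(0) = -8.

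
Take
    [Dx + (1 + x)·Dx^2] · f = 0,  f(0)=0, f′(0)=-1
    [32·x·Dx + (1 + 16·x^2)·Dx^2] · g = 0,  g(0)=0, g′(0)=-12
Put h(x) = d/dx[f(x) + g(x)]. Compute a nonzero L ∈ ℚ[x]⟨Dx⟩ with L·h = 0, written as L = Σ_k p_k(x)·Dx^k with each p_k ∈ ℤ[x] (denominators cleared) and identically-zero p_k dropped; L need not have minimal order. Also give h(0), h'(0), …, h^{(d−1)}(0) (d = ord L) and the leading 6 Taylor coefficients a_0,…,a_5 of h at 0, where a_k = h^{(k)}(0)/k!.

L = (-32 - 96·x + 1536·x^2 + 512·x^3) + (-34 - 64·x + 1440·x^2 + 3072·x^3 + 1024·x^4)·Dx + (-1 + 31·x + 32·x^2 + 512·x^3 + 768·x^4 + 256·x^5)·Dx^2  (order 2).
h: a_k = -13, 1, 191, 1, -3073, 1, …
ICs: h(0) = -13, h′(0) = 1.

f: a_k = 0, -1, 1/2, -1/3, 1/4, -1/5, …
g: a_k = 0, -12, 0, 64, 0, -3072/5, …
L₀ := lclm(L_f,L_g); ord L₀ ≤ 2+2.
h₀' ⇒ L via d/dx closure of L₀.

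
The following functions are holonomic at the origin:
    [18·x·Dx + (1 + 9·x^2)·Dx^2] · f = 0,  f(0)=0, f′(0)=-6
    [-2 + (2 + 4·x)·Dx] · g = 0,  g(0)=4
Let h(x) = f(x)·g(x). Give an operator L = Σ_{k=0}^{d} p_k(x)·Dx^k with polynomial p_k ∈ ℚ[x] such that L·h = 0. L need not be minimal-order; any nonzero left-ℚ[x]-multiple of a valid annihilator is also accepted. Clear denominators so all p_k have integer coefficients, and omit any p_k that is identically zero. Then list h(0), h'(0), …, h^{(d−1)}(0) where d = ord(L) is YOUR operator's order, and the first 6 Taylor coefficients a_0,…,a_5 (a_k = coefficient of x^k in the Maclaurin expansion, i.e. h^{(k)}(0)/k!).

f: a_k = 0, -6, 0, 18, 0, -486/5, …
g: a_k = 4, 4, -2, 2, -5/2, 7/2, …
Product ⇒ symmetric product L₀, ord ≤ 2.
L = (3 - 18·x - 9·x^2) + (-2 + 14·x + 54·x^2 + 36·x^3)·Dx + (1 + 4·x + 13·x^2 + 36·x^3 + 36·x^4)·Dx^2  (order 2).
h: a_k = 0, -24, -24, 84, 60, -2049/5, …
ICs: h(0) = 0, h′(0) = -24.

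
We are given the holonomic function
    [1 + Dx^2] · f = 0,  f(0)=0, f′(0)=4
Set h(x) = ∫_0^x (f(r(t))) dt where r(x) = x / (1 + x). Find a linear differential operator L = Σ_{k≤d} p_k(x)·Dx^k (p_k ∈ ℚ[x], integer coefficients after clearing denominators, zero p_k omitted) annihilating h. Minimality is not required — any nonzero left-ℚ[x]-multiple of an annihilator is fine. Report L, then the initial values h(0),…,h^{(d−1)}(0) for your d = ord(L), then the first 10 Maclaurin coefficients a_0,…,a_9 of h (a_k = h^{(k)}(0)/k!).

f: a_k = 0, 4, 0, -2/3, 0, 1/30, 0, -1/1260, 0, 1/90720, …
h₀=f(r): pull back L_f along r ⇒ L₀.
h=∫₀ˣh₀: take L = L₀·Dx.
L = Dx + (2 + 6·x + 6·x^2 + 2·x^3)·Dx^2 + (1 + 4·x + 6·x^2 + 4·x^3 + x^4)·Dx^3  (order 3).
h: a_k = 0, 0, 2, -4/3, 5/6, -2/5, 1/180, 5/14, -6931/10080, 1591/1620, …
ICs: h(0) = 0, h′(0) = 0, h′′(0) = 4.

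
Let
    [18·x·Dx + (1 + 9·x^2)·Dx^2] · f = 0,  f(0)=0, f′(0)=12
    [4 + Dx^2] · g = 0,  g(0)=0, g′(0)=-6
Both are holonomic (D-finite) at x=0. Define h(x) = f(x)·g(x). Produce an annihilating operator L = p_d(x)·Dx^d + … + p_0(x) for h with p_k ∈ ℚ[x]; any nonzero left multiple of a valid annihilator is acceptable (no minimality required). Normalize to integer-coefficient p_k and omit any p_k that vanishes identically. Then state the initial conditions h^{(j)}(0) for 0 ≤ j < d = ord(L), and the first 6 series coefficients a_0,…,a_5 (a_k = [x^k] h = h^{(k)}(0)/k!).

f: a_k = 0, 12, 0, -36, 0, 972/5, …
g: a_k = 0, -6, 0, 4, 0, -4/5, …
f·g: L₀ = L_f ⊗_s L_g, ord ≤ 2·2.
L = (2080 + 50256·x^2 + 89424·x^4 + 186624·x^6 + 419904·x^8) + (3168·x + 38880·x^3 + 139968·x^5 + 419904·x^7)·Dx + (572 + 13788·x^2 + 33048·x^4 + 93312·x^6 + 209952·x^8)·Dx^2 + (792·x + 9720·x^3 + 34992·x^5 + 104976·x^7)·Dx^3 + (13 + 306·x^2 + 2673·x^4 + 11664·x^6 + 26244·x^8)·Dx^4  (order 4).
h: a_k = 0, 0, -72, 0, 264, 0, …
ICs: h(0) = 0, h′(0) = 0, h′′(0) = -144, h′′′(0) = 0.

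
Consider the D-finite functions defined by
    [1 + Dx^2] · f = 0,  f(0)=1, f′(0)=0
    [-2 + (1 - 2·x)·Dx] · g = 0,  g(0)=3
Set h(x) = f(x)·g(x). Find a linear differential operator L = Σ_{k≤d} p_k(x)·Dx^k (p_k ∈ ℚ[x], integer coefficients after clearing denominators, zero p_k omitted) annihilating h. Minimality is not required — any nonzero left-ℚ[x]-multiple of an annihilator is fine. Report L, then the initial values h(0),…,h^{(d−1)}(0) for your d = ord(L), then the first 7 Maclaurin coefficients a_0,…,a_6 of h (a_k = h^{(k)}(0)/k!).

f: a_k = 1, 0, -1/2, 0, 1/24, 0, -1/720, …
g: a_k = 3, 6, 12, 24, 48, 96, 192, …
h₀=f·g: eliminate ⇒ L₀, order ≤ 2·1.
L = (-1 + 2·x) + 4·Dx + (-1 + 2·x)·Dx^2  (order 2).
h: a_k = 3, 6, 21/2, 21, 337/8, 337/4, 40439/240, …
ICs: h(0) = 3, h′(0) = 6.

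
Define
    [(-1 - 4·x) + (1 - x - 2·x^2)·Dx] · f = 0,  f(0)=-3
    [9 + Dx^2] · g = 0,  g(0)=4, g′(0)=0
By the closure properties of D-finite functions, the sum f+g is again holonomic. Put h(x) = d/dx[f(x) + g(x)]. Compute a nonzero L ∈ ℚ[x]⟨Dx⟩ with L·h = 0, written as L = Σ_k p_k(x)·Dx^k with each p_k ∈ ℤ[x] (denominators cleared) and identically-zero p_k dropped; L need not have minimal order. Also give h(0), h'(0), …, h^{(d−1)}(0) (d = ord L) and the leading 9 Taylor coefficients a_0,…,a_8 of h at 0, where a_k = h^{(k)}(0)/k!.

L = (954 + 3600·x + 8154·x^2 + 4140·x^3 + 5760·x^4 + 3888·x^5 + 2592·x^6) + (-117 - 369·x + 585·x^2 + 747·x^3 + 90·x^4 + 828·x^5 + 1512·x^6 + 864·x^7)·Dx + (106 + 400·x + 906·x^2 + 460·x^3 + 640·x^4 + 432·x^5 + 288·x^6)·Dx^2 + (-13 - 41·x + 65·x^2 + 83·x^3 + 10·x^4 + 92·x^5 + 168·x^6 + 96·x^7)·Dx^3  (order 3).
h: a_k = -3, -54, -45, -78, -315, -7983/10, -1785, -573831/140, -9207, …
ICs: h(0) = -3, h′(0) = -54, h′′(0) = -90.

f: a_k = -3, -3, -9, -15, -33, -63, -129, -255, -513, …
g: a_k = 4, 0, -18, 0, 27/2, 0, -81/20, 0, 729/1120, …
Weyl lclm of L_f,L_g ⇒ L₀ (ord ≤ 3).
Differentiate: ansatz ord ≤ ord L₀ ⇒ L.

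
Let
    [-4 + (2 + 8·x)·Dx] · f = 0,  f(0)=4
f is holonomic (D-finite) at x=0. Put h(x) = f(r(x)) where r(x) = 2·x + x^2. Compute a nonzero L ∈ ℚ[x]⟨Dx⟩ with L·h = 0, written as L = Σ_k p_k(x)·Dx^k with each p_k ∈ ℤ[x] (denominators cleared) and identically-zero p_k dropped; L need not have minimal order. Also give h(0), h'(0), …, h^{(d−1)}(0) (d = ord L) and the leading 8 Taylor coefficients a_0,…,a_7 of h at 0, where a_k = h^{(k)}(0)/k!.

f: a_k = 4, 8, -8, 16, -40, 112, -336, 1056, …
h₀=f(r): pull back L_f along r ⇒ L₀.
L = (-4 - 4·x) + (1 + 8·x + 4·x^2)·Dx  (order 1).
h: a_k = 4, 16, -24, 96, -456, 2400, -13488, 79296, …
ICs: h(0) = 4.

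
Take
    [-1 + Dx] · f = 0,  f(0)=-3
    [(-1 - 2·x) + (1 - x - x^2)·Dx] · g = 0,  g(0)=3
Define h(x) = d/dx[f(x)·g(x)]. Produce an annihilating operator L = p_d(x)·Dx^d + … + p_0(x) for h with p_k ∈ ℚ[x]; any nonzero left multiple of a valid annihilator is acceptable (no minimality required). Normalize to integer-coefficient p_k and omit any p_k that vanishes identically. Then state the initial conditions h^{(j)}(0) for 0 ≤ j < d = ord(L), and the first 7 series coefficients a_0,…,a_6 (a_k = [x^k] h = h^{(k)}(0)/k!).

f: a_k = -3, -3, -3/2, -1/2, -1/8, -1/40, -1/240, …
g: a_k = 3, 3, 6, 9, 15, 24, 39, …
Sym-product of L_f,L_g gives L₀ (≤ ord 1).
h₀' ⇒ L via d/dx closure of L₀.
L = (7 + 6·x - x^2 - 2·x^3 + x^4) + (-2 + x + 4·x^2 - x^4)·Dx  (order 1).
h: a_k = -18, -63, -153, -663/2, -2679/4, -52041/40, -98221/40, …
ICs: h(0) = -18.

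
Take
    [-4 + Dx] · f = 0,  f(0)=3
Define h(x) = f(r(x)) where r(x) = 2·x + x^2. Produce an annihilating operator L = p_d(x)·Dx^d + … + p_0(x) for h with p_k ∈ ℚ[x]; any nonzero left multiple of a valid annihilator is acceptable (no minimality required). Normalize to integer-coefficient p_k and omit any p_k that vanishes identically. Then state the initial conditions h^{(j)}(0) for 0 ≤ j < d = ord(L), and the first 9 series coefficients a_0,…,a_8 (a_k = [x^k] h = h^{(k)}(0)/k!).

L = (-8 - 8·x) + Dx  (order 1).
h: a_k = 3, 24, 108, 352, 920, 10176/5, 59104/15, 717056/105, 376928/35, …
ICs: h(0) = 3.

f: a_k = 3, 12, 24, 32, 32, 128/5, 256/15, 1024/105, 512/105, …
Substitute x→r, Dx→(1/r')Dx; clear ⇒ L₀.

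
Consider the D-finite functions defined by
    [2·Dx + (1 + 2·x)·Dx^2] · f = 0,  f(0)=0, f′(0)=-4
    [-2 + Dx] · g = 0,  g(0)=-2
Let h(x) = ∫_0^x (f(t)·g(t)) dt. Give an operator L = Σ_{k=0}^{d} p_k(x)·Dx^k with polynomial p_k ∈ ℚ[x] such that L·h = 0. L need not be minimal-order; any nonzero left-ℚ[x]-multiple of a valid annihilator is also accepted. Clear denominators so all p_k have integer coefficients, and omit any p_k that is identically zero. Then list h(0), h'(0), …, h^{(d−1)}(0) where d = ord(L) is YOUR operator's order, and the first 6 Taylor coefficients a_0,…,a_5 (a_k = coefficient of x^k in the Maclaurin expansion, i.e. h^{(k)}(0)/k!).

f: a_k = 0, -4, 4, -16/3, 8, -64/5, …
g: a_k = -2, -4, -4, -8/3, -4/3, -8/15, …
f·g: L₀ = L_f ⊗_s L_g, ord ≤ 2·1.
∫: right-multiply L₀ by Dx.
L = 8·x·Dx + (-2 - 8·x)·Dx^2 + (1 + 2·x)·Dx^3  (order 3).
h: a_k = 0, 0, 4, 8/3, 8/3, 0, …
ICs: h(0) = 0, h′(0) = 0, h′′(0) = 8.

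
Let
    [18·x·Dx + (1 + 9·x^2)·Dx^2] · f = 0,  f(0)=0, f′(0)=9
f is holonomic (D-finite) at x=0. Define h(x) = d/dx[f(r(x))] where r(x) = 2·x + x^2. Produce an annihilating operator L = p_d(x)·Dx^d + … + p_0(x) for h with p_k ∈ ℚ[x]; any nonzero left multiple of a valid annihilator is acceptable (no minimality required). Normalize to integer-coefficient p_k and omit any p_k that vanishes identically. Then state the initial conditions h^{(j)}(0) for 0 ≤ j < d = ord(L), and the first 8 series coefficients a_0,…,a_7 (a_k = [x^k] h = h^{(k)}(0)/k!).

L = (-1 + 72·x + 144·x^2 + 108·x^3 + 27·x^4) + (1 + x + 36·x^2 + 72·x^3 + 45·x^4 + 9·x^5)·Dx  (order 1).
h: a_k = 18, 18, -648, -1296, 22518, 69822, -758160, -3312576, …
ICs: h(0) = 18.

f: a_k = 0, 9, 0, -27, 0, 729/5, 0, -6561/7, …
h₀=f(r): pull back L_f along r ⇒ L₀.
Derive L from L₀ (diff closure).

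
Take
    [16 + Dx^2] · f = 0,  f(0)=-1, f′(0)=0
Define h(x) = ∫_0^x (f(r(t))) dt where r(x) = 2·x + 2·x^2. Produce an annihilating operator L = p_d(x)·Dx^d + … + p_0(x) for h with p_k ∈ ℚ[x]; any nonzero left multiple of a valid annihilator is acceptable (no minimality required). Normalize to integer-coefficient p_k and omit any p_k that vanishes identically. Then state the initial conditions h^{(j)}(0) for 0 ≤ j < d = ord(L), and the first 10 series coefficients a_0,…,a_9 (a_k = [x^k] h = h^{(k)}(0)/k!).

L = (64 + 384·x + 768·x^2 + 512·x^3)·Dx - 2·Dx^2 + (1 + 2·x)·Dx^3  (order 3).
h: a_k = 0, -1, 0, 32/3, 16, -416/15, -1024/9, -29696/315, 2816/15, 1535488/2835, …
ICs: h(0) = 0, h′(0) = -1, h′′(0) = 0.

f: a_k = -1, 0, 8, 0, -32/3, 0, 256/45, 0, -512/315, 0, …
h₀=f(r): pull back L_f along r ⇒ L₀.
h=∫₀ˣh₀: take L = L₀·Dx.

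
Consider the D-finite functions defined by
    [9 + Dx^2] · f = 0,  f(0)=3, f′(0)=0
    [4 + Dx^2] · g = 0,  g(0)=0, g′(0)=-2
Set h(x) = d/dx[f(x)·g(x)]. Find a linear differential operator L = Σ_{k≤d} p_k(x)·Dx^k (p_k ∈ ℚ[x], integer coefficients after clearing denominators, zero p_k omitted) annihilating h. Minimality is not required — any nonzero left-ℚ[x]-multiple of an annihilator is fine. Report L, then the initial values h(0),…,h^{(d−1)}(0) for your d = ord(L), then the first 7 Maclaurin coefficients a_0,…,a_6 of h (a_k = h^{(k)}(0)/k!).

L = 25 + 26·Dx^2 + Dx^4  (order 4).
h: a_k = -6, 0, 93, 0, -781/4, 0, 19531/120, …
ICs: h(0) = -6, h′(0) = 0, h′′(0) = 186, h′′′(0) = 0.

f: a_k = 3, 0, -27/2, 0, 81/8, 0, -243/80, …
g: a_k = 0, -2, 0, 4/3, 0, -4/15, 0, …
h₀=f·g: eliminate ⇒ L₀, order ≤ 2·2.
h=h₀': d/dx-closure on L₀ ⇒ L.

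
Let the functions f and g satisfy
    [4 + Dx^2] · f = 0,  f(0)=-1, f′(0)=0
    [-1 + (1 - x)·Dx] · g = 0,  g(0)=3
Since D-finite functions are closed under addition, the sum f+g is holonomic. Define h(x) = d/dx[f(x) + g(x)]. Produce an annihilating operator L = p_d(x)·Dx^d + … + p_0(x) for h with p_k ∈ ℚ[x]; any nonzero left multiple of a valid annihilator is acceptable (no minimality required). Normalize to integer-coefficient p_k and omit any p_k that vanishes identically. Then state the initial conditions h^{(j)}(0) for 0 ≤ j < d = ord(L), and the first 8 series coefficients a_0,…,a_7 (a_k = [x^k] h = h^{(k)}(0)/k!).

L = (64 - 32·x + 16·x^2) + (-20 + 36·x - 24·x^2 + 8·x^3)·Dx + (16 - 8·x + 4·x^2)·Dx^2 + (-5 + 9·x - 6·x^2 + 2·x^3)·Dx^3  (order 3).
h: a_k = 3, 10, 9, 28/3, 15, 278/15, 21, 7544/315, …
ICs: h(0) = 3, h′(0) = 10, h′′(0) = 18.

f: a_k = -1, 0, 2, 0, -2/3, 0, 4/45, 0, …
g: a_k = 3, 3, 3, 3, 3, 3, 3, 3, …
Weyl lclm of L_f,L_g ⇒ L₀ (ord ≤ 3).
h₀' ⇒ L via d/dx closure of L₀.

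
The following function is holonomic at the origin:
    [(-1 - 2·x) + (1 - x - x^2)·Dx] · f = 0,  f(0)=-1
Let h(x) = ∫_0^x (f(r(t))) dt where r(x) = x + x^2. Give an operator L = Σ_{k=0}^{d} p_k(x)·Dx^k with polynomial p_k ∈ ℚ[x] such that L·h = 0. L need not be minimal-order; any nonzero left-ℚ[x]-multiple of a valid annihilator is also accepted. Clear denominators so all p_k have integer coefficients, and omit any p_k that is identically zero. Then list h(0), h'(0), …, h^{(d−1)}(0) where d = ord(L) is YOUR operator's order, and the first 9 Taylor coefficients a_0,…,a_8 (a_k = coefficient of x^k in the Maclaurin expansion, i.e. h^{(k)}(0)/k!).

f: a_k = -1, -1, -2, -3, -5, -8, -13, -21, -34, …
Substitute x→r, Dx→(1/r')Dx; clear ⇒ L₀.
∫: right-multiply L₀ by Dx.
L = (1 + 4·x + 6·x^2 + 4·x^3)·Dx + (-1 + x + 2·x^2 + 2·x^3 + x^4)·Dx^2  (order 2).
h: a_k = 0, -1, -1/2, -1, -7/4, -16/5, -37/6, -86/7, -199/8, …
ICs: h(0) = 0, h′(0) = -1.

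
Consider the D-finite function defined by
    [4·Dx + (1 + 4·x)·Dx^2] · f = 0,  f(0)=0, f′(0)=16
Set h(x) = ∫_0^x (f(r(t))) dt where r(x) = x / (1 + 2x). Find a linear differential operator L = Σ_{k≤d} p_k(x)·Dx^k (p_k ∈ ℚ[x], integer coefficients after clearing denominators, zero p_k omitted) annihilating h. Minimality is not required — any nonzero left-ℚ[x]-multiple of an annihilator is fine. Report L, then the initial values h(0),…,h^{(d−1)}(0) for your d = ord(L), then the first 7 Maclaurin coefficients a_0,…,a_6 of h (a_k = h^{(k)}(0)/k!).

f: a_k = 0, 16, -32, 256/3, -256, 4096/5, -8192/3, …
h₀=f(r): pull back L_f along r ⇒ L₀.
h=∫₀ˣh₀: take L = L₀·Dx.
L = (8 + 24·x)·Dx^2 + (1 + 8·x + 12·x^2)·Dx^3  (order 3).
h: a_k = 0, 0, 8, -64/3, 208/3, -256, 15488/15, …
ICs: h(0) = 0, h′(0) = 0, h′′(0) = 16.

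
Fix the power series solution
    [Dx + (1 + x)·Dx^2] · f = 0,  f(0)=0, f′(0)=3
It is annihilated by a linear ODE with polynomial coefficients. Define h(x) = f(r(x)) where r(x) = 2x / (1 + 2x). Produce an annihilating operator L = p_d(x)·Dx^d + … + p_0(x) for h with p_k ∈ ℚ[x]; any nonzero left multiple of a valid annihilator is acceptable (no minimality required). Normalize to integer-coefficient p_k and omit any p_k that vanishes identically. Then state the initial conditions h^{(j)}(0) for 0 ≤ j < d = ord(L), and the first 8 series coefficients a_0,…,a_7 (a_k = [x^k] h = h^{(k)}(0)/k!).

f: a_k = 0, 3, -3/2, 1, -3/4, 3/5, -1/2, 3/7, …
Substitute x→r, Dx→(1/r')Dx; clear ⇒ L₀.
L = (6 + 16·x)·Dx + (1 + 6·x + 8·x^2)·Dx^2  (order 2).
h: a_k = 0, 6, -18, 56, -180, 2976/5, -2016, 48768/7, …
ICs: h(0) = 0, h′(0) = 6.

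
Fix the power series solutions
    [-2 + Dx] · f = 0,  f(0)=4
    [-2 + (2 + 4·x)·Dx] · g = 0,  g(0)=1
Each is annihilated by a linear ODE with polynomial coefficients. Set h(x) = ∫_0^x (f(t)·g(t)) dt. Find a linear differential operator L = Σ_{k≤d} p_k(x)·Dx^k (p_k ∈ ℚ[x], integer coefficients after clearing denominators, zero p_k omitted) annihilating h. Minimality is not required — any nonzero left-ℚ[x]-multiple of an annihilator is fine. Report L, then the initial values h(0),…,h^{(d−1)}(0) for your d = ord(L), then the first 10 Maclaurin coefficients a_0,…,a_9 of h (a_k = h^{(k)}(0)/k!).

L = (-3 - 4·x)·Dx + (1 + 2·x)·Dx^2  (order 2).
h: a_k = 0, 4, 6, 14/3, 17/6, 11/10, 107/180, -89/1260, 1123/3360, -39551/90720, …
ICs: h(0) = 0, h′(0) = 4.

f: a_k = 4, 8, 8, 16/3, 8/3, 16/15, 16/45, 32/315, 8/315, 16/2835, …
g: a_k = 1, 1, -1/2, 1/2, -5/8, 7/8, -21/16, 33/16, -429/128, 715/128, …
h₀=f·g: eliminate ⇒ L₀, order ≤ 1·1.
h=∫h₀ ⇒ L = L₀·Dx.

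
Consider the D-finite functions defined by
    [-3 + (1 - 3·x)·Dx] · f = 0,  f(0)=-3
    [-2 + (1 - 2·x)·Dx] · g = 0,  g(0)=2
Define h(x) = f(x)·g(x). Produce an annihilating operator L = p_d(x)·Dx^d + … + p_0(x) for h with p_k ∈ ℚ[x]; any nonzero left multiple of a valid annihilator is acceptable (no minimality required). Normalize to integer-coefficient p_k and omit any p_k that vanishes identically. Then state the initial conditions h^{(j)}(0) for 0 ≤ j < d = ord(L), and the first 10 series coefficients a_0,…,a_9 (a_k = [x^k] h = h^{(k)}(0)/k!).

f: a_k = -3, -9, -27, -81, -243, -729, -2187, -6561, -19683, -59049, …
g: a_k = 2, 4, 8, 16, 32, 64, 128, 256, 512, 1024, …
Product ⇒ symmetric product L₀, ord ≤ 1.
L = (-5 + 12·x) + (1 - 5·x + 6·x^2)·Dx  (order 1).
h: a_k = -6, -30, -114, -390, -1266, -3990, -12354, -37830, -115026, -348150, …
ICs: h(0) = -6.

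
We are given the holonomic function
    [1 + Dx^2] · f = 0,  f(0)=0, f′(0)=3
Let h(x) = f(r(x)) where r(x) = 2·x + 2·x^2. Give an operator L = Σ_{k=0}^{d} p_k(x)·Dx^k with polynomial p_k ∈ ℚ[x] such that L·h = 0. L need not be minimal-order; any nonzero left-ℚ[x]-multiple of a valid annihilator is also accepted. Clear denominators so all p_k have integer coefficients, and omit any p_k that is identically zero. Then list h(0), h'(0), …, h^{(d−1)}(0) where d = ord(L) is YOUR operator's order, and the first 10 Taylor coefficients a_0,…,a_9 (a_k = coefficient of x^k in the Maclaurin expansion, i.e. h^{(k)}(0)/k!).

L = (4 + 24·x + 48·x^2 + 32·x^3) - 2·Dx + (1 + 2·x)·Dx^2  (order 2).
h: a_k = 0, 6, 6, -4, -12, -56/5, 0, 832/105, 112/15, 2272/945, …
ICs: h(0) = 0, h′(0) = 6.

f: a_k = 0, 3, 0, -1/2, 0, 1/40, 0, -1/1680, 0, 1/120960, …
f∘r: x↦r, Dx↦Dx/r' in L_f ⇒ L₀.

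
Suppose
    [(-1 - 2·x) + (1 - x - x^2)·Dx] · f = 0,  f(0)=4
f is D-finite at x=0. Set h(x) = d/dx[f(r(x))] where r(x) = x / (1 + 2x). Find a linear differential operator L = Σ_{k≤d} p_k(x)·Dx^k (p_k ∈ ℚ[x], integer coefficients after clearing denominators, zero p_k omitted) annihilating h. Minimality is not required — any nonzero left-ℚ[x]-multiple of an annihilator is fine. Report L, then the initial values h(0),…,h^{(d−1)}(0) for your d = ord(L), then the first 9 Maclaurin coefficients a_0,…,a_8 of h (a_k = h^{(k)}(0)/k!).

f: a_k = 4, 4, 8, 12, 20, 32, 52, 84, 136, …
Change of var in L_f (x↦r) gives L₀.
h₀' ⇒ L via d/dx closure of L₀.
L = (-6·x - 18·x^2 - 16·x^3) + (-1 - 9·x - 27·x^2 - 30·x^3 - 8·x^4)·Dx  (order 1).
h: a_k = 4, 0, -12, 48, -160, 504, -1540, 4608, -13572, …
ICs: h(0) = 4.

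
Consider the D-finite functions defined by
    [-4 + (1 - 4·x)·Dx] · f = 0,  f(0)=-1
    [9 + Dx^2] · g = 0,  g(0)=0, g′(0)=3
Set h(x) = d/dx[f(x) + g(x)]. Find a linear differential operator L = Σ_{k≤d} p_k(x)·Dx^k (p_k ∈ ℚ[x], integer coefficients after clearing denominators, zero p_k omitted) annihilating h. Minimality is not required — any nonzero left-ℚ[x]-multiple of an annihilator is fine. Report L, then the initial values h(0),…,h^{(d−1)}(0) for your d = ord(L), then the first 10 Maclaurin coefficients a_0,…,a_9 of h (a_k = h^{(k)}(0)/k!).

L = (4824 - 1728·x + 3456·x^2) + (-315 + 1476·x - 1296·x^2 + 1728·x^3)·Dx + (536 - 192·x + 384·x^2)·Dx^2 + (-35 + 164·x - 144·x^2 + 192·x^3)·Dx^3  (order 3).
h: a_k = -1, -32, -411/2, -1024, -40879/8, -24576, -9175283/80, -524288, -10569643893/4480, -10485760, …
ICs: h(0) = -1, h′(0) = -32, h′′(0) = -411.

f: a_k = -1, -4, -16, -64, -256, -1024, -4096, -16384, -65536, -262144, …
g: a_k = 0, 3, 0, -9/2, 0, 81/40, 0, -243/560, 0, 243/4480, …
L₀ := lclm(L_f,L_g); ord L₀ ≤ 1+2.
Derive L from L₀ (diff closure).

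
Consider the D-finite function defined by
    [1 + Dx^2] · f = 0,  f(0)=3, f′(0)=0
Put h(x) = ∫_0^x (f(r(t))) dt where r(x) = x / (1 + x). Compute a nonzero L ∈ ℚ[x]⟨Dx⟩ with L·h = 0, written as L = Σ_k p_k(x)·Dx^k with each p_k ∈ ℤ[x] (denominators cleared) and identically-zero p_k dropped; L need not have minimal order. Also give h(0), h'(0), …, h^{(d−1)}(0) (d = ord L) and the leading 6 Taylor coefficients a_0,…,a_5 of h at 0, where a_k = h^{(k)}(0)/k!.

f: a_k = 3, 0, -3/2, 0, 1/8, 0, …
Change of var in L_f (x↦r) gives L₀.
h=∫₀ˣh₀: take L = L₀·Dx.
L = Dx + (2 + 6·x + 6·x^2 + 2·x^3)·Dx^2 + (1 + 4·x + 6·x^2 + 4·x^3 + x^4)·Dx^3  (order 3).
h: a_k = 0, 3, 0, -1/2, 3/4, -7/8, …
ICs: h(0) = 0, h′(0) = 3, h′′(0) = 0.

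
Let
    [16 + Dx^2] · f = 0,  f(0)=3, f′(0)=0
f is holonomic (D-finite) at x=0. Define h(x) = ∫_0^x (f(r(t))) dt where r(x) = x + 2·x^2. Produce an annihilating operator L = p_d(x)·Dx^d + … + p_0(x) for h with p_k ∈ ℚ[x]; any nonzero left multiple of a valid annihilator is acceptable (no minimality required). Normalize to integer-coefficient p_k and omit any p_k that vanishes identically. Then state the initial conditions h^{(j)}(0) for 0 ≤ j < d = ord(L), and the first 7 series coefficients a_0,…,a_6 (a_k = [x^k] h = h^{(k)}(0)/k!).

f: a_k = 3, 0, -24, 0, 32, 0, -256/15, …
Substitute x→r, Dx→(1/r')Dx; clear ⇒ L₀.
h=∫h₀ ⇒ L = L₀·Dx.
L = (16 + 192·x + 768·x^2 + 1024·x^3)·Dx - 4·Dx^2 + (1 + 4·x)·Dx^3  (order 3).
h: a_k = 0, 3, 0, -8, -24, -64/5, 128/3, …
ICs: h(0) = 0, h′(0) = 3, h′′(0) = 0.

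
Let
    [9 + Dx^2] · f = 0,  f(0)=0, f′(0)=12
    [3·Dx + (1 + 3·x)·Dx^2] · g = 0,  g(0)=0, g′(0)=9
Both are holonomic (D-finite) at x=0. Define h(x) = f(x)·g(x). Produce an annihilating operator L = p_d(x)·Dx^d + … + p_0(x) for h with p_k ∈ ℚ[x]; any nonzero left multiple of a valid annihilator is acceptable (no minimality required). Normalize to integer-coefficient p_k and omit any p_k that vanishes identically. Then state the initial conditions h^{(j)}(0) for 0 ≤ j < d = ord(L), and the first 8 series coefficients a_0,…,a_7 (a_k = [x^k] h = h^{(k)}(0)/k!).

L = (-81 + 486·x + 4617·x^2 + 11664·x^3 + 8748·x^4) + (36 + 540·x + 1944·x^2 + 1944·x^3)·Dx + (180·x + 1134·x^2 + 2592·x^3 + 1944·x^4)·Dx^2 + (4 + 60·x + 216·x^2 + 216·x^3)·Dx^3 + (1 + 14·x + 69·x^2 + 144·x^3 + 108·x^4)·Dx^4  (order 4).
h: a_k = 0, 0, 108, -162, 162, -486, 2673/2, -67797/20, …
ICs: h(0) = 0, h′(0) = 0, h′′(0) = 216, h′′′(0) = -972.

f: a_k = 0, 12, 0, -18, 0, 81/10, 0, -243/140, …
g: a_k = 0, 9, -27/2, 27, -243/4, 729/5, -729/2, 6561/7, …
L₀ := L_f ⊗_s L_g (sym. prod.), ord ≤ 4.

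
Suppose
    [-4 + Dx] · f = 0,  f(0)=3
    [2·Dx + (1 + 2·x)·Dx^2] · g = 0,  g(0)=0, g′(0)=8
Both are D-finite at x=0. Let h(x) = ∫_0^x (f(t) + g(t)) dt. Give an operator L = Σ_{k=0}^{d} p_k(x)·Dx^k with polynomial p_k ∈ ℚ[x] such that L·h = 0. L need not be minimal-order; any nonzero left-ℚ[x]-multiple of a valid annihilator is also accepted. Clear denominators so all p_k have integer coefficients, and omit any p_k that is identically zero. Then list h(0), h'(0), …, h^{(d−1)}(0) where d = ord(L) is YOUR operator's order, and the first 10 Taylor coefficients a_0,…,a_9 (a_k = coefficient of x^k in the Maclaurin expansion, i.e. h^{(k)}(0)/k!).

f: a_k = 3, 12, 24, 32, 32, 128/5, 256/15, 1024/105, 512/105, 2048/945, …
g: a_k = 0, 8, -8, 32/3, -16, 128/5, -128/3, 512/7, -128, 2048/9, …
f+g: L₀ = lclm(L_f,L_g), ord ≤ 1+2.
Integrate: L := L₀·Dx.
L = (-32 - 32·x)·Dx^2 + (-4 - 32·x - 32·x^2)·Dx^3 + (3 + 10·x + 8·x^2)·Dx^4  (order 4).
h: a_k = 0, 3, 10, 16/3, 32/3, 16/5, 128/15, -128/35, 1088/105, -12928/945, …
ICs: h(0) = 0, h′(0) = 3, h′′(0) = 20, h′′′(0) = 32.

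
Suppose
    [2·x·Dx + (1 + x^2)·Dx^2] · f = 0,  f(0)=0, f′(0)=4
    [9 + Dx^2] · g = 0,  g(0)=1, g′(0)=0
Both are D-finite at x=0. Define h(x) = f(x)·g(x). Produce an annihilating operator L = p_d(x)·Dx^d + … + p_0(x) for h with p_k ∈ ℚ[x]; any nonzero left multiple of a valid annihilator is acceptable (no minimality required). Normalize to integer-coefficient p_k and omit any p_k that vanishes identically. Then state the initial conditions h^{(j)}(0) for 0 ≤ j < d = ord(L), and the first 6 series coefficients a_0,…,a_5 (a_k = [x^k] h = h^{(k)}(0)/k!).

f: a_k = 0, 4, 0, -4/3, 0, 4/5, …
g: a_k = 1, 0, -9/2, 0, 27/8, 0, …
h₀=f·g: eliminate ⇒ L₀, order ≤ 2·2.
L = (1170 + 3834·x^2 + 4779·x^4 + 2916·x^6 + 729·x^8) + (396·x + 1044·x^3 + 972·x^5 + 324·x^7)·Dx + (220 + 768·x^2 + 1026·x^4 + 648·x^6 + 162·x^8)·Dx^2 + (44·x + 116·x^3 + 108·x^5 + 36·x^7)·Dx^3 + (10 + 38·x^2 + 55·x^4 + 36·x^6 + 9·x^8)·Dx^4  (order 4).
h: a_k = 0, 4, 0, -58/3, 0, 203/10, …
ICs: h(0) = 0, h′(0) = 4, h′′(0) = 0, h′′′(0) = -116.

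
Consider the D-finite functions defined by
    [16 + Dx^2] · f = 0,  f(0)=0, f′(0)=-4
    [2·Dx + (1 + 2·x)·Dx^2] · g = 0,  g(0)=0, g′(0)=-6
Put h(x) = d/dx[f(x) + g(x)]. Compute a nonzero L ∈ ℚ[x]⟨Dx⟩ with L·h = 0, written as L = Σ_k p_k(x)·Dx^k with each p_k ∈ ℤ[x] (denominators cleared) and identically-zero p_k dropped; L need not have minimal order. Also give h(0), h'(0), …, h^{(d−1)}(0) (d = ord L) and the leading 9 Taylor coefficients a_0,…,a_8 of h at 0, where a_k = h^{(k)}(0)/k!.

f: a_k = 0, -4, 0, 32/3, 0, -128/15, 0, 1024/315, 0, …
g: a_k = 0, -6, 6, -8, 12, -96/5, 32, -384/7, 96, …
h₀=f+g: left-lcm gives L₀, ord ≤ 4.
Derive L from L₀ (diff closure).
L = (160 + 256·x + 256·x^2) + (48 + 224·x + 384·x^2 + 256·x^3)·Dx + (10 + 16·x + 16·x^2)·Dx^2 + (3 + 14·x + 24·x^2 + 16·x^3)·Dx^3  (order 3).
h: a_k = -10, 12, 8, 48, -416/3, 192, -16256/45, 768, -485888/315, …
ICs: h(0) = -10, h′(0) = 12, h′′(0) = 16.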